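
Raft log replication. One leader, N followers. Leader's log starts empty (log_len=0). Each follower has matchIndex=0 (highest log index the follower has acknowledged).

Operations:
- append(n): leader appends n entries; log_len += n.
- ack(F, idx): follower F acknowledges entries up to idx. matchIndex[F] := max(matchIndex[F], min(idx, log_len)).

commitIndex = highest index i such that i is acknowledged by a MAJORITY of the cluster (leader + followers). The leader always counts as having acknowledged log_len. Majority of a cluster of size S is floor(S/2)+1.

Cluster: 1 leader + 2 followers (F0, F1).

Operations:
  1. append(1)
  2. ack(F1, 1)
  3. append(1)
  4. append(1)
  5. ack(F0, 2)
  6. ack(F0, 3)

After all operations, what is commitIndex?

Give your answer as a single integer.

Answer: 3

Derivation:
Op 1: append 1 -> log_len=1
Op 2: F1 acks idx 1 -> match: F0=0 F1=1; commitIndex=1
Op 3: append 1 -> log_len=2
Op 4: append 1 -> log_len=3
Op 5: F0 acks idx 2 -> match: F0=2 F1=1; commitIndex=2
Op 6: F0 acks idx 3 -> match: F0=3 F1=1; commitIndex=3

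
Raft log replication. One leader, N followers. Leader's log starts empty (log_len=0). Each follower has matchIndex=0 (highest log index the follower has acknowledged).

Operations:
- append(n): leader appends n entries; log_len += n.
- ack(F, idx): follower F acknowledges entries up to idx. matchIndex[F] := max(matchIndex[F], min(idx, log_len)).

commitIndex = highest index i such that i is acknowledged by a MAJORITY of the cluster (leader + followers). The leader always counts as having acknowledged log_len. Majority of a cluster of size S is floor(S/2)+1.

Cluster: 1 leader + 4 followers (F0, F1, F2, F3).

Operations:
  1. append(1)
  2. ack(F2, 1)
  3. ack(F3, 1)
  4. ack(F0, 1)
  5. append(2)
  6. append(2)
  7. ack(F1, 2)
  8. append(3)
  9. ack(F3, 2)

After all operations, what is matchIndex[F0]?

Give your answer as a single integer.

Op 1: append 1 -> log_len=1
Op 2: F2 acks idx 1 -> match: F0=0 F1=0 F2=1 F3=0; commitIndex=0
Op 3: F3 acks idx 1 -> match: F0=0 F1=0 F2=1 F3=1; commitIndex=1
Op 4: F0 acks idx 1 -> match: F0=1 F1=0 F2=1 F3=1; commitIndex=1
Op 5: append 2 -> log_len=3
Op 6: append 2 -> log_len=5
Op 7: F1 acks idx 2 -> match: F0=1 F1=2 F2=1 F3=1; commitIndex=1
Op 8: append 3 -> log_len=8
Op 9: F3 acks idx 2 -> match: F0=1 F1=2 F2=1 F3=2; commitIndex=2

Answer: 1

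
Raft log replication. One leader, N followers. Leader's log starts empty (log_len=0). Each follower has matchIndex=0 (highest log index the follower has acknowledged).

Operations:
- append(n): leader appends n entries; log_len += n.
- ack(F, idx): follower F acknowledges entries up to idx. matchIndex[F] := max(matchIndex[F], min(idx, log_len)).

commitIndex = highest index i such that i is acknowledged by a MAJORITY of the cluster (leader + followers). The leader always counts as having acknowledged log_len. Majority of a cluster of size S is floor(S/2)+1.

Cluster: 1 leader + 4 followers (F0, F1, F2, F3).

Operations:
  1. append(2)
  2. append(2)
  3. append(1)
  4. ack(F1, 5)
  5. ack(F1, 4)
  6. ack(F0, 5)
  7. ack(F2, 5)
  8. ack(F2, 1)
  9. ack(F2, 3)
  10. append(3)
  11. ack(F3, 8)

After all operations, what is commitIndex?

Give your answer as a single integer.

Answer: 5

Derivation:
Op 1: append 2 -> log_len=2
Op 2: append 2 -> log_len=4
Op 3: append 1 -> log_len=5
Op 4: F1 acks idx 5 -> match: F0=0 F1=5 F2=0 F3=0; commitIndex=0
Op 5: F1 acks idx 4 -> match: F0=0 F1=5 F2=0 F3=0; commitIndex=0
Op 6: F0 acks idx 5 -> match: F0=5 F1=5 F2=0 F3=0; commitIndex=5
Op 7: F2 acks idx 5 -> match: F0=5 F1=5 F2=5 F3=0; commitIndex=5
Op 8: F2 acks idx 1 -> match: F0=5 F1=5 F2=5 F3=0; commitIndex=5
Op 9: F2 acks idx 3 -> match: F0=5 F1=5 F2=5 F3=0; commitIndex=5
Op 10: append 3 -> log_len=8
Op 11: F3 acks idx 8 -> match: F0=5 F1=5 F2=5 F3=8; commitIndex=5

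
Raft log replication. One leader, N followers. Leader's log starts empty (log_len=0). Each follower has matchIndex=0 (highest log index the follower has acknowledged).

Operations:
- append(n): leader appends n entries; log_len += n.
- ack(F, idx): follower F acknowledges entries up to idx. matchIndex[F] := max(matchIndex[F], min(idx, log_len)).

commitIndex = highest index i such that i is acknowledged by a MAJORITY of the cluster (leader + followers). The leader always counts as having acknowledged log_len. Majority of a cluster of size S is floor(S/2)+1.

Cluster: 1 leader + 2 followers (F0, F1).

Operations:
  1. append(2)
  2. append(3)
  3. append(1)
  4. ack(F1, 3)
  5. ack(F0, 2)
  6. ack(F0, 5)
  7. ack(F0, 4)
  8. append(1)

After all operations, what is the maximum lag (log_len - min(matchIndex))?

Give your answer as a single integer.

Op 1: append 2 -> log_len=2
Op 2: append 3 -> log_len=5
Op 3: append 1 -> log_len=6
Op 4: F1 acks idx 3 -> match: F0=0 F1=3; commitIndex=3
Op 5: F0 acks idx 2 -> match: F0=2 F1=3; commitIndex=3
Op 6: F0 acks idx 5 -> match: F0=5 F1=3; commitIndex=5
Op 7: F0 acks idx 4 -> match: F0=5 F1=3; commitIndex=5
Op 8: append 1 -> log_len=7

Answer: 4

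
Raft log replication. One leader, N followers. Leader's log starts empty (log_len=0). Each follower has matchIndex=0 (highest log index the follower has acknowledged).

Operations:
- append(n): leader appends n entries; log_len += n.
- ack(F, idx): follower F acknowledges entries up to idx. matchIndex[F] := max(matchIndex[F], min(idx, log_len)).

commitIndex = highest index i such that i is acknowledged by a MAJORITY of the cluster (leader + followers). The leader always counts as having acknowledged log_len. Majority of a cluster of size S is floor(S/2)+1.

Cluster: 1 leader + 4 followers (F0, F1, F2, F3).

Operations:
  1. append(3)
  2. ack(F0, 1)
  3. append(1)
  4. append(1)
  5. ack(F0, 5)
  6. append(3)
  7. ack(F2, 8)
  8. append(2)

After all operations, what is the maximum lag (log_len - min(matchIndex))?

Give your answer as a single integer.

Op 1: append 3 -> log_len=3
Op 2: F0 acks idx 1 -> match: F0=1 F1=0 F2=0 F3=0; commitIndex=0
Op 3: append 1 -> log_len=4
Op 4: append 1 -> log_len=5
Op 5: F0 acks idx 5 -> match: F0=5 F1=0 F2=0 F3=0; commitIndex=0
Op 6: append 3 -> log_len=8
Op 7: F2 acks idx 8 -> match: F0=5 F1=0 F2=8 F3=0; commitIndex=5
Op 8: append 2 -> log_len=10

Answer: 10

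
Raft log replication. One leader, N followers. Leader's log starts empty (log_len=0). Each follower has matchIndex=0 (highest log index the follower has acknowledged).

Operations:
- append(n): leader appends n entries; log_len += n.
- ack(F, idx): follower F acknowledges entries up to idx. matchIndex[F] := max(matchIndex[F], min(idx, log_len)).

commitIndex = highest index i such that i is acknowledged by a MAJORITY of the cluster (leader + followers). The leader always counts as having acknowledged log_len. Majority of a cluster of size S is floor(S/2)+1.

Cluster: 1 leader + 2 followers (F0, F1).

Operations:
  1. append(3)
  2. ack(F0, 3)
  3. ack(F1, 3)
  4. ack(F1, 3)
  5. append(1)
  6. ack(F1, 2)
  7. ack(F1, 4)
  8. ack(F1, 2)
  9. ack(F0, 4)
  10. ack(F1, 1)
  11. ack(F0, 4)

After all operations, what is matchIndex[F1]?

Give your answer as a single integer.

Op 1: append 3 -> log_len=3
Op 2: F0 acks idx 3 -> match: F0=3 F1=0; commitIndex=3
Op 3: F1 acks idx 3 -> match: F0=3 F1=3; commitIndex=3
Op 4: F1 acks idx 3 -> match: F0=3 F1=3; commitIndex=3
Op 5: append 1 -> log_len=4
Op 6: F1 acks idx 2 -> match: F0=3 F1=3; commitIndex=3
Op 7: F1 acks idx 4 -> match: F0=3 F1=4; commitIndex=4
Op 8: F1 acks idx 2 -> match: F0=3 F1=4; commitIndex=4
Op 9: F0 acks idx 4 -> match: F0=4 F1=4; commitIndex=4
Op 10: F1 acks idx 1 -> match: F0=4 F1=4; commitIndex=4
Op 11: F0 acks idx 4 -> match: F0=4 F1=4; commitIndex=4

Answer: 4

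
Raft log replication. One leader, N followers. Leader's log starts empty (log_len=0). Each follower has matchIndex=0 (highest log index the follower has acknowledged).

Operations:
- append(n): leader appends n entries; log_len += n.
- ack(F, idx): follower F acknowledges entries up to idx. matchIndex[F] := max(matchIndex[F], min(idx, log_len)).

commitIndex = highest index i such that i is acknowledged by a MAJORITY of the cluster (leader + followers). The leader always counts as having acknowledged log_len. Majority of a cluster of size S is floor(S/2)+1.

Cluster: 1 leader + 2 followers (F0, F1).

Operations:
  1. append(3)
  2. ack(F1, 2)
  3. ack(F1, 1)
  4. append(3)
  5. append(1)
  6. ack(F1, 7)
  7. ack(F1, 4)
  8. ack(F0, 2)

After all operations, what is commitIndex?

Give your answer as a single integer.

Answer: 7

Derivation:
Op 1: append 3 -> log_len=3
Op 2: F1 acks idx 2 -> match: F0=0 F1=2; commitIndex=2
Op 3: F1 acks idx 1 -> match: F0=0 F1=2; commitIndex=2
Op 4: append 3 -> log_len=6
Op 5: append 1 -> log_len=7
Op 6: F1 acks idx 7 -> match: F0=0 F1=7; commitIndex=7
Op 7: F1 acks idx 4 -> match: F0=0 F1=7; commitIndex=7
Op 8: F0 acks idx 2 -> match: F0=2 F1=7; commitIndex=7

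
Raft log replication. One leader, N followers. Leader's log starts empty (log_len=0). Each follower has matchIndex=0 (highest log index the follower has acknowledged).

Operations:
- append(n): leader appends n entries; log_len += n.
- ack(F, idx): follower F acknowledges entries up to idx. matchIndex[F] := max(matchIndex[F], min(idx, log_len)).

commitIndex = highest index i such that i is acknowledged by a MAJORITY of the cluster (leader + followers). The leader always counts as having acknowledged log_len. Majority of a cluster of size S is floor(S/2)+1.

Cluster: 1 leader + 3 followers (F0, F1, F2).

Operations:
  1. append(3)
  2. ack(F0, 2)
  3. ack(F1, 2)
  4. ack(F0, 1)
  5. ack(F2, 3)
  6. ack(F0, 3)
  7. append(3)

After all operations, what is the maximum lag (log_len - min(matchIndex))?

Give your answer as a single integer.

Op 1: append 3 -> log_len=3
Op 2: F0 acks idx 2 -> match: F0=2 F1=0 F2=0; commitIndex=0
Op 3: F1 acks idx 2 -> match: F0=2 F1=2 F2=0; commitIndex=2
Op 4: F0 acks idx 1 -> match: F0=2 F1=2 F2=0; commitIndex=2
Op 5: F2 acks idx 3 -> match: F0=2 F1=2 F2=3; commitIndex=2
Op 6: F0 acks idx 3 -> match: F0=3 F1=2 F2=3; commitIndex=3
Op 7: append 3 -> log_len=6

Answer: 4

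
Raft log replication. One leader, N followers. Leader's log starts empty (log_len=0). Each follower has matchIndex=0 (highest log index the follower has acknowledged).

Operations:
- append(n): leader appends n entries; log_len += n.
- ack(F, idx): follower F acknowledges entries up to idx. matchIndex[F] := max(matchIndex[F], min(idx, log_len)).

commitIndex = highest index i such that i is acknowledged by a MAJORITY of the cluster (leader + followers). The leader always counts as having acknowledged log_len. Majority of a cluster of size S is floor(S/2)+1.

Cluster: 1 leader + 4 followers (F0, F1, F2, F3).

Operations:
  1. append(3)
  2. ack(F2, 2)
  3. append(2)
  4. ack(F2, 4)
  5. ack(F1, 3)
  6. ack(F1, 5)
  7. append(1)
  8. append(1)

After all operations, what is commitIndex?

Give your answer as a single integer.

Op 1: append 3 -> log_len=3
Op 2: F2 acks idx 2 -> match: F0=0 F1=0 F2=2 F3=0; commitIndex=0
Op 3: append 2 -> log_len=5
Op 4: F2 acks idx 4 -> match: F0=0 F1=0 F2=4 F3=0; commitIndex=0
Op 5: F1 acks idx 3 -> match: F0=0 F1=3 F2=4 F3=0; commitIndex=3
Op 6: F1 acks idx 5 -> match: F0=0 F1=5 F2=4 F3=0; commitIndex=4
Op 7: append 1 -> log_len=6
Op 8: append 1 -> log_len=7

Answer: 4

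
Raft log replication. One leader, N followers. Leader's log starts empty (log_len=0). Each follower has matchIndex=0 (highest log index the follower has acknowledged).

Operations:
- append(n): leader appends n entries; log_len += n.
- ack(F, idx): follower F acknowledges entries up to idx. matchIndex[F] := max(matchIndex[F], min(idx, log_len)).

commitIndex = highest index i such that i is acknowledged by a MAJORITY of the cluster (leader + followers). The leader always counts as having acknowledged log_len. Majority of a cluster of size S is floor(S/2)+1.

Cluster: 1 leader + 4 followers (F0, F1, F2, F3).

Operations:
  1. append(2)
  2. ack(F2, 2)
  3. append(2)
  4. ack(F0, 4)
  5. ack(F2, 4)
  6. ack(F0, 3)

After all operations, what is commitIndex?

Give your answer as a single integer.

Answer: 4

Derivation:
Op 1: append 2 -> log_len=2
Op 2: F2 acks idx 2 -> match: F0=0 F1=0 F2=2 F3=0; commitIndex=0
Op 3: append 2 -> log_len=4
Op 4: F0 acks idx 4 -> match: F0=4 F1=0 F2=2 F3=0; commitIndex=2
Op 5: F2 acks idx 4 -> match: F0=4 F1=0 F2=4 F3=0; commitIndex=4
Op 6: F0 acks idx 3 -> match: F0=4 F1=0 F2=4 F3=0; commitIndex=4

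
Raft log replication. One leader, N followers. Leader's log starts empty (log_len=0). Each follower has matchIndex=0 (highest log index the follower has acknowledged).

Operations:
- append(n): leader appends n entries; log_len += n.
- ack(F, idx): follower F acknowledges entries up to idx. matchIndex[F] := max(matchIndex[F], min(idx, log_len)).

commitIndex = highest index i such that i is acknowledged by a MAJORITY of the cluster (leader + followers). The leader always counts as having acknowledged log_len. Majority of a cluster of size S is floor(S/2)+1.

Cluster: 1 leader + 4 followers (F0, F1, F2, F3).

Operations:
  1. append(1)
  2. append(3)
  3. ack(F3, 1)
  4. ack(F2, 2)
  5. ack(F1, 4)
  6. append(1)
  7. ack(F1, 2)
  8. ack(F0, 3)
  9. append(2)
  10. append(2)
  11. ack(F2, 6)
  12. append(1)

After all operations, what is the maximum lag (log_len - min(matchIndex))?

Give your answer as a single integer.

Answer: 9

Derivation:
Op 1: append 1 -> log_len=1
Op 2: append 3 -> log_len=4
Op 3: F3 acks idx 1 -> match: F0=0 F1=0 F2=0 F3=1; commitIndex=0
Op 4: F2 acks idx 2 -> match: F0=0 F1=0 F2=2 F3=1; commitIndex=1
Op 5: F1 acks idx 4 -> match: F0=0 F1=4 F2=2 F3=1; commitIndex=2
Op 6: append 1 -> log_len=5
Op 7: F1 acks idx 2 -> match: F0=0 F1=4 F2=2 F3=1; commitIndex=2
Op 8: F0 acks idx 3 -> match: F0=3 F1=4 F2=2 F3=1; commitIndex=3
Op 9: append 2 -> log_len=7
Op 10: append 2 -> log_len=9
Op 11: F2 acks idx 6 -> match: F0=3 F1=4 F2=6 F3=1; commitIndex=4
Op 12: append 1 -> log_len=10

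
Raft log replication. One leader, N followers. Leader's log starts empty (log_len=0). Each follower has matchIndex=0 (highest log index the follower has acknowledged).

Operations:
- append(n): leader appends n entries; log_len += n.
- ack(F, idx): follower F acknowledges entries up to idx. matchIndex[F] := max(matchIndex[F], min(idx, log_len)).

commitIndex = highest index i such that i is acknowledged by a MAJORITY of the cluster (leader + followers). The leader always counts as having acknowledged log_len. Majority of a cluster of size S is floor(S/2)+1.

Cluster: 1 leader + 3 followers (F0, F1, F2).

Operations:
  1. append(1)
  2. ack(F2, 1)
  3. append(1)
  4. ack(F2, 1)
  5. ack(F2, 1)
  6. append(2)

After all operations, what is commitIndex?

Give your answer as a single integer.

Answer: 0

Derivation:
Op 1: append 1 -> log_len=1
Op 2: F2 acks idx 1 -> match: F0=0 F1=0 F2=1; commitIndex=0
Op 3: append 1 -> log_len=2
Op 4: F2 acks idx 1 -> match: F0=0 F1=0 F2=1; commitIndex=0
Op 5: F2 acks idx 1 -> match: F0=0 F1=0 F2=1; commitIndex=0
Op 6: append 2 -> log_len=4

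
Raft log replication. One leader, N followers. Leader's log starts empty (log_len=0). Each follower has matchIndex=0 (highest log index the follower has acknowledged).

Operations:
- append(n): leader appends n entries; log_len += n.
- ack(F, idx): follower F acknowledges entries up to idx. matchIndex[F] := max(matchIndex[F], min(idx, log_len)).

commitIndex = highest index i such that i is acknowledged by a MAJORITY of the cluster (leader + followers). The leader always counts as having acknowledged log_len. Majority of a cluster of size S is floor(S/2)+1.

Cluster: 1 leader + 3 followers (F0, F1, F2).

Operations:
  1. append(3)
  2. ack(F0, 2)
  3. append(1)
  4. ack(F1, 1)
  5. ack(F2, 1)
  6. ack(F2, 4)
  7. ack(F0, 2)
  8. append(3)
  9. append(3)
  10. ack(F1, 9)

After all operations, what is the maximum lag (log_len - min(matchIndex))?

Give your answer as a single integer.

Answer: 8

Derivation:
Op 1: append 3 -> log_len=3
Op 2: F0 acks idx 2 -> match: F0=2 F1=0 F2=0; commitIndex=0
Op 3: append 1 -> log_len=4
Op 4: F1 acks idx 1 -> match: F0=2 F1=1 F2=0; commitIndex=1
Op 5: F2 acks idx 1 -> match: F0=2 F1=1 F2=1; commitIndex=1
Op 6: F2 acks idx 4 -> match: F0=2 F1=1 F2=4; commitIndex=2
Op 7: F0 acks idx 2 -> match: F0=2 F1=1 F2=4; commitIndex=2
Op 8: append 3 -> log_len=7
Op 9: append 3 -> log_len=10
Op 10: F1 acks idx 9 -> match: F0=2 F1=9 F2=4; commitIndex=4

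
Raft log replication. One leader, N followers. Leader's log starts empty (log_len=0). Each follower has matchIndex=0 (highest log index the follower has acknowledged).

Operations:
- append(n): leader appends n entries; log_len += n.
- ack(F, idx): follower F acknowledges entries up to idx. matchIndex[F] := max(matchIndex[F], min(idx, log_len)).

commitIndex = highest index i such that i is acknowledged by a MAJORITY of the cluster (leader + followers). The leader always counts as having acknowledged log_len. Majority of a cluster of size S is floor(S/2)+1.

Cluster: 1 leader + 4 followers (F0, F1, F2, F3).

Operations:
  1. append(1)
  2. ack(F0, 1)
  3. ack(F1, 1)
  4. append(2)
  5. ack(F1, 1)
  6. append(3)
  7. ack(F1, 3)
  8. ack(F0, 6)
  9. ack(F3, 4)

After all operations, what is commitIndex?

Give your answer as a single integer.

Answer: 4

Derivation:
Op 1: append 1 -> log_len=1
Op 2: F0 acks idx 1 -> match: F0=1 F1=0 F2=0 F3=0; commitIndex=0
Op 3: F1 acks idx 1 -> match: F0=1 F1=1 F2=0 F3=0; commitIndex=1
Op 4: append 2 -> log_len=3
Op 5: F1 acks idx 1 -> match: F0=1 F1=1 F2=0 F3=0; commitIndex=1
Op 6: append 3 -> log_len=6
Op 7: F1 acks idx 3 -> match: F0=1 F1=3 F2=0 F3=0; commitIndex=1
Op 8: F0 acks idx 6 -> match: F0=6 F1=3 F2=0 F3=0; commitIndex=3
Op 9: F3 acks idx 4 -> match: F0=6 F1=3 F2=0 F3=4; commitIndex=4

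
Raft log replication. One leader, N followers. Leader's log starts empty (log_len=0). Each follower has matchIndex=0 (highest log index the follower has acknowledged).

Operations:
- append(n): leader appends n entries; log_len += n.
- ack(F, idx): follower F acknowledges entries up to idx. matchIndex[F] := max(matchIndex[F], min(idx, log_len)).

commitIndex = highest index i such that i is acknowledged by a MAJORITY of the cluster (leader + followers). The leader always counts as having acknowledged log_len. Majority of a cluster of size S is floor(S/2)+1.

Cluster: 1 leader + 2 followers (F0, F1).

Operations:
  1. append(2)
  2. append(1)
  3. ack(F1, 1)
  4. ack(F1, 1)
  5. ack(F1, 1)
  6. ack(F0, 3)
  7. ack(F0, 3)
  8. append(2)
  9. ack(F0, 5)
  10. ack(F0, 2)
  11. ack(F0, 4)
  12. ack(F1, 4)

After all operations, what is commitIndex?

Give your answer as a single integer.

Answer: 5

Derivation:
Op 1: append 2 -> log_len=2
Op 2: append 1 -> log_len=3
Op 3: F1 acks idx 1 -> match: F0=0 F1=1; commitIndex=1
Op 4: F1 acks idx 1 -> match: F0=0 F1=1; commitIndex=1
Op 5: F1 acks idx 1 -> match: F0=0 F1=1; commitIndex=1
Op 6: F0 acks idx 3 -> match: F0=3 F1=1; commitIndex=3
Op 7: F0 acks idx 3 -> match: F0=3 F1=1; commitIndex=3
Op 8: append 2 -> log_len=5
Op 9: F0 acks idx 5 -> match: F0=5 F1=1; commitIndex=5
Op 10: F0 acks idx 2 -> match: F0=5 F1=1; commitIndex=5
Op 11: F0 acks idx 4 -> match: F0=5 F1=1; commitIndex=5
Op 12: F1 acks idx 4 -> match: F0=5 F1=4; commitIndex=5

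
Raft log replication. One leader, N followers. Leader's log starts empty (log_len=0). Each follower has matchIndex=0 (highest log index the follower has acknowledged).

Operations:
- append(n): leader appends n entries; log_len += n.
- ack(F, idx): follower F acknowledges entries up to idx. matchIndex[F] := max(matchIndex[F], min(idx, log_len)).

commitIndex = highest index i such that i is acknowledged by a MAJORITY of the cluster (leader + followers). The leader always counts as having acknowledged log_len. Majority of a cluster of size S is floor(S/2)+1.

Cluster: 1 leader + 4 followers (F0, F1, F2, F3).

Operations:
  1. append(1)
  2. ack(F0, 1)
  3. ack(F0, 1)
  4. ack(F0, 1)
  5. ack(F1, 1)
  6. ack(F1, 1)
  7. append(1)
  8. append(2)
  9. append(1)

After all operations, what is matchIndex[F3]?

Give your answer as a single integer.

Answer: 0

Derivation:
Op 1: append 1 -> log_len=1
Op 2: F0 acks idx 1 -> match: F0=1 F1=0 F2=0 F3=0; commitIndex=0
Op 3: F0 acks idx 1 -> match: F0=1 F1=0 F2=0 F3=0; commitIndex=0
Op 4: F0 acks idx 1 -> match: F0=1 F1=0 F2=0 F3=0; commitIndex=0
Op 5: F1 acks idx 1 -> match: F0=1 F1=1 F2=0 F3=0; commitIndex=1
Op 6: F1 acks idx 1 -> match: F0=1 F1=1 F2=0 F3=0; commitIndex=1
Op 7: append 1 -> log_len=2
Op 8: append 2 -> log_len=4
Op 9: append 1 -> log_len=5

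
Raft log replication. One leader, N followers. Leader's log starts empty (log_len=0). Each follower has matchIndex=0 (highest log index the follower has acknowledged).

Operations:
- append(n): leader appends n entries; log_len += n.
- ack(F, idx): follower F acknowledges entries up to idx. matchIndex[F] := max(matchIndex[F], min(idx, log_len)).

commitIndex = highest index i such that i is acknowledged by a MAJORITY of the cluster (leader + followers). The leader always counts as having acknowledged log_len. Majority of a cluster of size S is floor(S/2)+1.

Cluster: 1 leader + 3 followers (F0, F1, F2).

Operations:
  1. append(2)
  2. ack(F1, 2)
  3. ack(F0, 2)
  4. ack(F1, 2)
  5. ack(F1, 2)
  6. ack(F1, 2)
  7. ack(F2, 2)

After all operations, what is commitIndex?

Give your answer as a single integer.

Op 1: append 2 -> log_len=2
Op 2: F1 acks idx 2 -> match: F0=0 F1=2 F2=0; commitIndex=0
Op 3: F0 acks idx 2 -> match: F0=2 F1=2 F2=0; commitIndex=2
Op 4: F1 acks idx 2 -> match: F0=2 F1=2 F2=0; commitIndex=2
Op 5: F1 acks idx 2 -> match: F0=2 F1=2 F2=0; commitIndex=2
Op 6: F1 acks idx 2 -> match: F0=2 F1=2 F2=0; commitIndex=2
Op 7: F2 acks idx 2 -> match: F0=2 F1=2 F2=2; commitIndex=2

Answer: 2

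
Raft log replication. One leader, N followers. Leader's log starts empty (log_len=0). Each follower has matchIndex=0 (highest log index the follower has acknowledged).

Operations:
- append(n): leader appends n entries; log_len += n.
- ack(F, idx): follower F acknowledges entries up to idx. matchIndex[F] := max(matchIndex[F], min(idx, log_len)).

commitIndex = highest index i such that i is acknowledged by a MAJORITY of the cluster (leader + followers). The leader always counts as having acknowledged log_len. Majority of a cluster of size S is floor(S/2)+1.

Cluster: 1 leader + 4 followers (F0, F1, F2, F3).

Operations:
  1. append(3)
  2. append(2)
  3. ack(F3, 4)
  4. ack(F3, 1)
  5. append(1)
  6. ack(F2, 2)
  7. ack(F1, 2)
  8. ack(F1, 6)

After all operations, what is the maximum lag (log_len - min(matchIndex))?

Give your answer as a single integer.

Op 1: append 3 -> log_len=3
Op 2: append 2 -> log_len=5
Op 3: F3 acks idx 4 -> match: F0=0 F1=0 F2=0 F3=4; commitIndex=0
Op 4: F3 acks idx 1 -> match: F0=0 F1=0 F2=0 F3=4; commitIndex=0
Op 5: append 1 -> log_len=6
Op 6: F2 acks idx 2 -> match: F0=0 F1=0 F2=2 F3=4; commitIndex=2
Op 7: F1 acks idx 2 -> match: F0=0 F1=2 F2=2 F3=4; commitIndex=2
Op 8: F1 acks idx 6 -> match: F0=0 F1=6 F2=2 F3=4; commitIndex=4

Answer: 6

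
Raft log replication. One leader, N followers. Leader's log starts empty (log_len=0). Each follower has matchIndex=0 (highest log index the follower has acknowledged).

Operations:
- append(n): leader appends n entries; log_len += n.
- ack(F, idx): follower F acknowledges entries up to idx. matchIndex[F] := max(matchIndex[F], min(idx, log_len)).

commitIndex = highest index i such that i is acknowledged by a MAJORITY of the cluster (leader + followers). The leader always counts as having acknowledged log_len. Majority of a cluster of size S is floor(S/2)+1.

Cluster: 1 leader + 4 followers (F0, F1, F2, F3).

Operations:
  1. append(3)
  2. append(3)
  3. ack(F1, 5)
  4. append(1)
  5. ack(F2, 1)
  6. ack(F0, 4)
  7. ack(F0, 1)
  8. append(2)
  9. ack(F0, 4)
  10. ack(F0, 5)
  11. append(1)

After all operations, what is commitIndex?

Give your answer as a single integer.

Op 1: append 3 -> log_len=3
Op 2: append 3 -> log_len=6
Op 3: F1 acks idx 5 -> match: F0=0 F1=5 F2=0 F3=0; commitIndex=0
Op 4: append 1 -> log_len=7
Op 5: F2 acks idx 1 -> match: F0=0 F1=5 F2=1 F3=0; commitIndex=1
Op 6: F0 acks idx 4 -> match: F0=4 F1=5 F2=1 F3=0; commitIndex=4
Op 7: F0 acks idx 1 -> match: F0=4 F1=5 F2=1 F3=0; commitIndex=4
Op 8: append 2 -> log_len=9
Op 9: F0 acks idx 4 -> match: F0=4 F1=5 F2=1 F3=0; commitIndex=4
Op 10: F0 acks idx 5 -> match: F0=5 F1=5 F2=1 F3=0; commitIndex=5
Op 11: append 1 -> log_len=10

Answer: 5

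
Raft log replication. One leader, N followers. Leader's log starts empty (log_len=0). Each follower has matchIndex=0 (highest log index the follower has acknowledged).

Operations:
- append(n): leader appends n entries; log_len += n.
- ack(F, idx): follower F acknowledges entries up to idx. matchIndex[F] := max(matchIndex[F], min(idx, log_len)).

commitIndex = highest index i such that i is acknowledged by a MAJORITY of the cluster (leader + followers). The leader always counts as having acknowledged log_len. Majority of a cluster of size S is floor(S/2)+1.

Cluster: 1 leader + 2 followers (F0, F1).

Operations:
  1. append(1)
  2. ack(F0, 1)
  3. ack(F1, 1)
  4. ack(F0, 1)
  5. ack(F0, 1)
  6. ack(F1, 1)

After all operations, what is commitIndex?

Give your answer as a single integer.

Op 1: append 1 -> log_len=1
Op 2: F0 acks idx 1 -> match: F0=1 F1=0; commitIndex=1
Op 3: F1 acks idx 1 -> match: F0=1 F1=1; commitIndex=1
Op 4: F0 acks idx 1 -> match: F0=1 F1=1; commitIndex=1
Op 5: F0 acks idx 1 -> match: F0=1 F1=1; commitIndex=1
Op 6: F1 acks idx 1 -> match: F0=1 F1=1; commitIndex=1

Answer: 1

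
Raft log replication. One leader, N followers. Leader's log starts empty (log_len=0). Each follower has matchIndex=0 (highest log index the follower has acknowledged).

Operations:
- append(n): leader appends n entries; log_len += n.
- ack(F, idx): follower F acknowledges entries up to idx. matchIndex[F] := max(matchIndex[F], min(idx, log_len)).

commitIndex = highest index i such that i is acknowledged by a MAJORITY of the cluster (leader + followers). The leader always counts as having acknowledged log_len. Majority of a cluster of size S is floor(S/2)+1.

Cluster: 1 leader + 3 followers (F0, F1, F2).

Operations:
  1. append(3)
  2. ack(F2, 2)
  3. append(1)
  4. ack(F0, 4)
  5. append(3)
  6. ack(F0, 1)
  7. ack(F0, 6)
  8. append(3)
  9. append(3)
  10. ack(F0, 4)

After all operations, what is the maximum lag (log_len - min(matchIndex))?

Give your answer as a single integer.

Op 1: append 3 -> log_len=3
Op 2: F2 acks idx 2 -> match: F0=0 F1=0 F2=2; commitIndex=0
Op 3: append 1 -> log_len=4
Op 4: F0 acks idx 4 -> match: F0=4 F1=0 F2=2; commitIndex=2
Op 5: append 3 -> log_len=7
Op 6: F0 acks idx 1 -> match: F0=4 F1=0 F2=2; commitIndex=2
Op 7: F0 acks idx 6 -> match: F0=6 F1=0 F2=2; commitIndex=2
Op 8: append 3 -> log_len=10
Op 9: append 3 -> log_len=13
Op 10: F0 acks idx 4 -> match: F0=6 F1=0 F2=2; commitIndex=2

Answer: 13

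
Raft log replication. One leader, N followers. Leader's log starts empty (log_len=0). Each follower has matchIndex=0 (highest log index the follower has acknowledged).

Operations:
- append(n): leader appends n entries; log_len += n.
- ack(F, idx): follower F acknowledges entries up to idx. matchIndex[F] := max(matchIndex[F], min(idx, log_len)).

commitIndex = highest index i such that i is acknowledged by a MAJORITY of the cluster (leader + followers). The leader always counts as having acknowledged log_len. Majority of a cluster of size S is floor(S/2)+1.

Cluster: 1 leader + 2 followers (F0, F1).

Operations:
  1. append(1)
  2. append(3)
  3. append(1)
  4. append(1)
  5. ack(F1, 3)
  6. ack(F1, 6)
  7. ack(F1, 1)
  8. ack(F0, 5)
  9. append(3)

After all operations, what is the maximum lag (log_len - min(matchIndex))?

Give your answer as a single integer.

Answer: 4

Derivation:
Op 1: append 1 -> log_len=1
Op 2: append 3 -> log_len=4
Op 3: append 1 -> log_len=5
Op 4: append 1 -> log_len=6
Op 5: F1 acks idx 3 -> match: F0=0 F1=3; commitIndex=3
Op 6: F1 acks idx 6 -> match: F0=0 F1=6; commitIndex=6
Op 7: F1 acks idx 1 -> match: F0=0 F1=6; commitIndex=6
Op 8: F0 acks idx 5 -> match: F0=5 F1=6; commitIndex=6
Op 9: append 3 -> log_len=9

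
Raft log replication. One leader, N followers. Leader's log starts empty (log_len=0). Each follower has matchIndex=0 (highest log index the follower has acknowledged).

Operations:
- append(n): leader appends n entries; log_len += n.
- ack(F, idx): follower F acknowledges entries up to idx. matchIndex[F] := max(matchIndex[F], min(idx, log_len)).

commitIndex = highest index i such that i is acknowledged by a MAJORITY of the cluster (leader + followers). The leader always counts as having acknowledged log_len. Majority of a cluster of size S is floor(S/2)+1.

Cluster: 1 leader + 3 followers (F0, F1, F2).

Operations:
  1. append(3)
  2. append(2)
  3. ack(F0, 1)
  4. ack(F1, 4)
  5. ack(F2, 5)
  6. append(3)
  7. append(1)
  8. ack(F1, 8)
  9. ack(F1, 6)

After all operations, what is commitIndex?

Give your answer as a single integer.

Answer: 5

Derivation:
Op 1: append 3 -> log_len=3
Op 2: append 2 -> log_len=5
Op 3: F0 acks idx 1 -> match: F0=1 F1=0 F2=0; commitIndex=0
Op 4: F1 acks idx 4 -> match: F0=1 F1=4 F2=0; commitIndex=1
Op 5: F2 acks idx 5 -> match: F0=1 F1=4 F2=5; commitIndex=4
Op 6: append 3 -> log_len=8
Op 7: append 1 -> log_len=9
Op 8: F1 acks idx 8 -> match: F0=1 F1=8 F2=5; commitIndex=5
Op 9: F1 acks idx 6 -> match: F0=1 F1=8 F2=5; commitIndex=5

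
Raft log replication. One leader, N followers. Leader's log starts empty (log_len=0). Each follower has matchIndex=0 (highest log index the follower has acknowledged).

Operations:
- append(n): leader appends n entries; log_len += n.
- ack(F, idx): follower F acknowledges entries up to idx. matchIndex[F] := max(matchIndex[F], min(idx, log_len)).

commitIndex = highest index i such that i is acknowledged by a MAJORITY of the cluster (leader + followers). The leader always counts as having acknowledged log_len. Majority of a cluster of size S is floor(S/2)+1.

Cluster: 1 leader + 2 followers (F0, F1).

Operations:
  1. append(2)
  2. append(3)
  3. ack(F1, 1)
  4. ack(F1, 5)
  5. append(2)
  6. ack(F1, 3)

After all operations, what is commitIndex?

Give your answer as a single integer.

Op 1: append 2 -> log_len=2
Op 2: append 3 -> log_len=5
Op 3: F1 acks idx 1 -> match: F0=0 F1=1; commitIndex=1
Op 4: F1 acks idx 5 -> match: F0=0 F1=5; commitIndex=5
Op 5: append 2 -> log_len=7
Op 6: F1 acks idx 3 -> match: F0=0 F1=5; commitIndex=5

Answer: 5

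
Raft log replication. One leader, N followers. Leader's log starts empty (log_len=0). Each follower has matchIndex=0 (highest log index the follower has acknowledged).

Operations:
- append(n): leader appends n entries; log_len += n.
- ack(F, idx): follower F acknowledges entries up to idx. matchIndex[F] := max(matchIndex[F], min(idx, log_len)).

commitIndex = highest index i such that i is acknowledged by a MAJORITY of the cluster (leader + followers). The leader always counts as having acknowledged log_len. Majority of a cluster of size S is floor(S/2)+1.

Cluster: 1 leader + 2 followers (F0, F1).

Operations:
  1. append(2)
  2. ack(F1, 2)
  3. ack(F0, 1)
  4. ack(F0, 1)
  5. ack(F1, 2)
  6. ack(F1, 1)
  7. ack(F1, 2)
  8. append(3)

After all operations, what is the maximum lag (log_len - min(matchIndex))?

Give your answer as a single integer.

Op 1: append 2 -> log_len=2
Op 2: F1 acks idx 2 -> match: F0=0 F1=2; commitIndex=2
Op 3: F0 acks idx 1 -> match: F0=1 F1=2; commitIndex=2
Op 4: F0 acks idx 1 -> match: F0=1 F1=2; commitIndex=2
Op 5: F1 acks idx 2 -> match: F0=1 F1=2; commitIndex=2
Op 6: F1 acks idx 1 -> match: F0=1 F1=2; commitIndex=2
Op 7: F1 acks idx 2 -> match: F0=1 F1=2; commitIndex=2
Op 8: append 3 -> log_len=5

Answer: 4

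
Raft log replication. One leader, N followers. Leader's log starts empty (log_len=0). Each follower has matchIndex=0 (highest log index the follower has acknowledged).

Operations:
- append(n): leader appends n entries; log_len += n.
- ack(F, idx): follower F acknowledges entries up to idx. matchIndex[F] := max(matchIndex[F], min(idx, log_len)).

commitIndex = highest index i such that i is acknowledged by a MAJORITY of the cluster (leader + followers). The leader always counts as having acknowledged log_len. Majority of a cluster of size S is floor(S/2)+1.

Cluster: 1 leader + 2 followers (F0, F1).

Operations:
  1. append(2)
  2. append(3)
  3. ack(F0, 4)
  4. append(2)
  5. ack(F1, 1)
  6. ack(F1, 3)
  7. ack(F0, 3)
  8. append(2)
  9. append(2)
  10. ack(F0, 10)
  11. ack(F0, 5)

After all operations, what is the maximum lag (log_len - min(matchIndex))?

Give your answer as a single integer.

Op 1: append 2 -> log_len=2
Op 2: append 3 -> log_len=5
Op 3: F0 acks idx 4 -> match: F0=4 F1=0; commitIndex=4
Op 4: append 2 -> log_len=7
Op 5: F1 acks idx 1 -> match: F0=4 F1=1; commitIndex=4
Op 6: F1 acks idx 3 -> match: F0=4 F1=3; commitIndex=4
Op 7: F0 acks idx 3 -> match: F0=4 F1=3; commitIndex=4
Op 8: append 2 -> log_len=9
Op 9: append 2 -> log_len=11
Op 10: F0 acks idx 10 -> match: F0=10 F1=3; commitIndex=10
Op 11: F0 acks idx 5 -> match: F0=10 F1=3; commitIndex=10

Answer: 8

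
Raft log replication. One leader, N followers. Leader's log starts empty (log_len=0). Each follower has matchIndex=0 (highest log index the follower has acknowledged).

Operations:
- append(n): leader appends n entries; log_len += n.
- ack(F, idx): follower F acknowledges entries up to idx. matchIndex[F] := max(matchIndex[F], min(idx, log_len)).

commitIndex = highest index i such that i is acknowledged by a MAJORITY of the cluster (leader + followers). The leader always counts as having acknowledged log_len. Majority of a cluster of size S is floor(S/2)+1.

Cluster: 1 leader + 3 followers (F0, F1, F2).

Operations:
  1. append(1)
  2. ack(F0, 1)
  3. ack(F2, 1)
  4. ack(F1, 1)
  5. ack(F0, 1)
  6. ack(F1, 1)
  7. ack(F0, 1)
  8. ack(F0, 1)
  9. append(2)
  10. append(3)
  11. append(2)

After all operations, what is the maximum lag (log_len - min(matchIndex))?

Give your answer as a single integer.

Answer: 7

Derivation:
Op 1: append 1 -> log_len=1
Op 2: F0 acks idx 1 -> match: F0=1 F1=0 F2=0; commitIndex=0
Op 3: F2 acks idx 1 -> match: F0=1 F1=0 F2=1; commitIndex=1
Op 4: F1 acks idx 1 -> match: F0=1 F1=1 F2=1; commitIndex=1
Op 5: F0 acks idx 1 -> match: F0=1 F1=1 F2=1; commitIndex=1
Op 6: F1 acks idx 1 -> match: F0=1 F1=1 F2=1; commitIndex=1
Op 7: F0 acks idx 1 -> match: F0=1 F1=1 F2=1; commitIndex=1
Op 8: F0 acks idx 1 -> match: F0=1 F1=1 F2=1; commitIndex=1
Op 9: append 2 -> log_len=3
Op 10: append 3 -> log_len=6
Op 11: append 2 -> log_len=8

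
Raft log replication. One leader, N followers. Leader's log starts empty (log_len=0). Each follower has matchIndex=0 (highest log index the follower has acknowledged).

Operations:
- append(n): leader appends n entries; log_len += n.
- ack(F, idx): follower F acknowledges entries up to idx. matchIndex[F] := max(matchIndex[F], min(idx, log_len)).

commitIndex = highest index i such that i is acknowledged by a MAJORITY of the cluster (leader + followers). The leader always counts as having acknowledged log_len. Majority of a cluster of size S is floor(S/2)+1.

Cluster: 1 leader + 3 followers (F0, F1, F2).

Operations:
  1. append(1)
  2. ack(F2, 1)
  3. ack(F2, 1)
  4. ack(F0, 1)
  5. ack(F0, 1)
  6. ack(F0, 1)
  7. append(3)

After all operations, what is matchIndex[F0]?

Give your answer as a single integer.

Op 1: append 1 -> log_len=1
Op 2: F2 acks idx 1 -> match: F0=0 F1=0 F2=1; commitIndex=0
Op 3: F2 acks idx 1 -> match: F0=0 F1=0 F2=1; commitIndex=0
Op 4: F0 acks idx 1 -> match: F0=1 F1=0 F2=1; commitIndex=1
Op 5: F0 acks idx 1 -> match: F0=1 F1=0 F2=1; commitIndex=1
Op 6: F0 acks idx 1 -> match: F0=1 F1=0 F2=1; commitIndex=1
Op 7: append 3 -> log_len=4

Answer: 1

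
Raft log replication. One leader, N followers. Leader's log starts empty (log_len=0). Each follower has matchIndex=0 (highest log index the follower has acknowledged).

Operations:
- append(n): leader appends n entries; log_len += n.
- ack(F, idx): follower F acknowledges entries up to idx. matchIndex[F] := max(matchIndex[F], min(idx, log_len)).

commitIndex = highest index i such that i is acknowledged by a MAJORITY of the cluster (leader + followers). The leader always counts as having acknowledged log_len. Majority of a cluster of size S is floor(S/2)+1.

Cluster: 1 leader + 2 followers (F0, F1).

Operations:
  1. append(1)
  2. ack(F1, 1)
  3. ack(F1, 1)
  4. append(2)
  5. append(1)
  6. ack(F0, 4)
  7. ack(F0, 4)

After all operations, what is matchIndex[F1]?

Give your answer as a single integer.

Answer: 1

Derivation:
Op 1: append 1 -> log_len=1
Op 2: F1 acks idx 1 -> match: F0=0 F1=1; commitIndex=1
Op 3: F1 acks idx 1 -> match: F0=0 F1=1; commitIndex=1
Op 4: append 2 -> log_len=3
Op 5: append 1 -> log_len=4
Op 6: F0 acks idx 4 -> match: F0=4 F1=1; commitIndex=4
Op 7: F0 acks idx 4 -> match: F0=4 F1=1; commitIndex=4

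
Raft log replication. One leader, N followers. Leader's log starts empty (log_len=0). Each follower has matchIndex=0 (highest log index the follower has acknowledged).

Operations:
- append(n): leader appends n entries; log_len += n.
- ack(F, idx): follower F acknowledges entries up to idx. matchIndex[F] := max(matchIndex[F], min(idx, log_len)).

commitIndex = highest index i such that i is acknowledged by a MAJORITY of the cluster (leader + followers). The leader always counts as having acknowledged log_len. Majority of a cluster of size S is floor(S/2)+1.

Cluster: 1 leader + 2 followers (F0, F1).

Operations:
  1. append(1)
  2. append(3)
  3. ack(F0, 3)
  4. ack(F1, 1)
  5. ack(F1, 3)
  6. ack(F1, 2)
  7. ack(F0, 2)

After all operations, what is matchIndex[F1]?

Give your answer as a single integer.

Op 1: append 1 -> log_len=1
Op 2: append 3 -> log_len=4
Op 3: F0 acks idx 3 -> match: F0=3 F1=0; commitIndex=3
Op 4: F1 acks idx 1 -> match: F0=3 F1=1; commitIndex=3
Op 5: F1 acks idx 3 -> match: F0=3 F1=3; commitIndex=3
Op 6: F1 acks idx 2 -> match: F0=3 F1=3; commitIndex=3
Op 7: F0 acks idx 2 -> match: F0=3 F1=3; commitIndex=3

Answer: 3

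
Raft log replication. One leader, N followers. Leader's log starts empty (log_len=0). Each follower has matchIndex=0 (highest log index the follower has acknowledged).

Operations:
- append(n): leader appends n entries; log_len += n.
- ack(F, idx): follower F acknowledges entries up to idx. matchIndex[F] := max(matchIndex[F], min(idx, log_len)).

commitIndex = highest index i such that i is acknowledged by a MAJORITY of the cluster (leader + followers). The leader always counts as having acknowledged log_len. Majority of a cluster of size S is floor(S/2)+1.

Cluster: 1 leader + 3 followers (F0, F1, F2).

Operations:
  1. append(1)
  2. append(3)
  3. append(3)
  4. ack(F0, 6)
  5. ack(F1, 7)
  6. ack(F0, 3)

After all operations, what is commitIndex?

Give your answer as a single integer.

Answer: 6

Derivation:
Op 1: append 1 -> log_len=1
Op 2: append 3 -> log_len=4
Op 3: append 3 -> log_len=7
Op 4: F0 acks idx 6 -> match: F0=6 F1=0 F2=0; commitIndex=0
Op 5: F1 acks idx 7 -> match: F0=6 F1=7 F2=0; commitIndex=6
Op 6: F0 acks idx 3 -> match: F0=6 F1=7 F2=0; commitIndex=6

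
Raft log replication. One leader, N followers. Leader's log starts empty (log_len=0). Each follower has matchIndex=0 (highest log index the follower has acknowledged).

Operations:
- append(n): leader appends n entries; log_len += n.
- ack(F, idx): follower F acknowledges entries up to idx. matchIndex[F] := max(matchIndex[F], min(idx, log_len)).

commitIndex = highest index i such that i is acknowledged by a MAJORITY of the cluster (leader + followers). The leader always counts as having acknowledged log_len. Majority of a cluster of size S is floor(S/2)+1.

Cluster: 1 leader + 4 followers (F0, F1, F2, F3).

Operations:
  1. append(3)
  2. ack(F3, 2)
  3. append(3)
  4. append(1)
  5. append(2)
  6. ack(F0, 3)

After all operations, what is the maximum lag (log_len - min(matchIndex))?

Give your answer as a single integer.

Answer: 9

Derivation:
Op 1: append 3 -> log_len=3
Op 2: F3 acks idx 2 -> match: F0=0 F1=0 F2=0 F3=2; commitIndex=0
Op 3: append 3 -> log_len=6
Op 4: append 1 -> log_len=7
Op 5: append 2 -> log_len=9
Op 6: F0 acks idx 3 -> match: F0=3 F1=0 F2=0 F3=2; commitIndex=2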